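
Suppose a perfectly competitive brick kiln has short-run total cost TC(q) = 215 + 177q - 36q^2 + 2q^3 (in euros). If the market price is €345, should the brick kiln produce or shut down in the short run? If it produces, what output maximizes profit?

Produce at q = 14

From TC, MC = TC'(q) = 177 - 72q + 6q^2 and AVC = VC/q = 177 - 36q + 2q^2.
AVC hits its minimum where MC = AVC, at q = 9, giving min AVC = 177 - 36·9 + 2·9^2 = €15.
Because €345 ≥ €15, revenue can cover variable cost; the firm operates.
Solving P = MC: -168 - 72q + 6q^2 = 0 ⇒ q = -2 or 14. On the upward-sloping branch, q* = 14.
Check: AVC at q = 14 is €65 ≤ P, so revenue covers variable cost.
Profit = P·q − TC = 345·14 − 1125 = €3705.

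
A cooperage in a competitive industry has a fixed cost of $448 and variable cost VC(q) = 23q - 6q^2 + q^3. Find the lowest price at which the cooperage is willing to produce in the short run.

$14 per unit

The shutdown price is the minimum of AVC. VC = 23q - 6q^2 + q^3, so AVC = 23 - 6q + q^2.
At the minimum of AVC, MC = AVC. MC = 23 - 12q + 3q^2; setting MC = AVC gives 2q^2 - 6q = 0, so q = 3. min AVC = 14.
So the shutdown price is $14.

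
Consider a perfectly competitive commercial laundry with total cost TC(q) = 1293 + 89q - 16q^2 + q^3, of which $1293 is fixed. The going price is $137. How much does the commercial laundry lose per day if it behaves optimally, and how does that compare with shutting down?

AVC = 89 - 16q + q^2; min AVC = $25 at q = 8. Since P = $137 ≥ min AVC, the firm produces.
MC = 89 - 32q + 3q^2. Setting P = MC and taking the root on the rising branch gives q* = 12.
TR = 137·12 = 1644. TC = 1293 + 492 = 1785. Profit = 1644 − 1785 = -$141.
By producing, the firm covers all variable cost plus $1152 of fixed cost; shutting down would lose the full $1293.

Profit = -$141 at q = 12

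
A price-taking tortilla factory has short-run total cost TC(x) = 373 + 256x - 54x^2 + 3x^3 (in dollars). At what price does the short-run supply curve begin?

The shutdown price is the minimum of AVC. VC = 256x - 54x^2 + 3x^3, so AVC = 256 - 54x + 3x^2.
At the minimum of AVC, MC = AVC. MC = 256 - 108x + 9x^2; setting MC = AVC gives 6x^2 - 54x = 0, so x = 9. min AVC = 13.
So the shutdown price is $13.

$13 per unit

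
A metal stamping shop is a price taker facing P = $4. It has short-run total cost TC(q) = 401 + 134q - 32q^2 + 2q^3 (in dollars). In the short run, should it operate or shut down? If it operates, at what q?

Shut down

Strip out fixed cost: VC = 134q - 32q^2 + 2q^3. Then AVC = 134 - 32q + 2q^2 and MC = 134 - 64q + 6q^2.
The AVC parabola has its vertex at q = 32/4 = 8, where AVC = 134 - 32·8 + 2·8^2 = $6.
P = $4 lies below min AVC = $6; no output level covers variable cost.
Best response: produce nothing and absorb the $401 fixed cost.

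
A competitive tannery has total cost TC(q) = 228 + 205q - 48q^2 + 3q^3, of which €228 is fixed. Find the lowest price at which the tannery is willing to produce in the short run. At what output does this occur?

€13 per unit, at q = 8

The shutdown price is the minimum of AVC. VC = 205q - 48q^2 + 3q^3, so AVC = 205 - 48q + 3q^2.
At the minimum of AVC, MC = AVC. MC = 205 - 96q + 9q^2; setting MC = AVC gives 6q^2 - 48q = 0, so q = 8. min AVC = 13.
So the shutdown price is €13.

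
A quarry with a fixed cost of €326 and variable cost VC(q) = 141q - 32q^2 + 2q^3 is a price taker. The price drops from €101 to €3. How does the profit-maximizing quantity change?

AVC = 141 - 32q + 2q^2, minimized at q = 8 where min AVC = €13. MC = 141 - 64q + 6q^2.
With P = €101 above the shutdown price, P = MC gives q = 10.
At P = €3 < min AVC = €13, price no longer covers variable cost at any output, so the firm shuts down: q = 0.

Output falls from 10 to 0 (the firm shuts down)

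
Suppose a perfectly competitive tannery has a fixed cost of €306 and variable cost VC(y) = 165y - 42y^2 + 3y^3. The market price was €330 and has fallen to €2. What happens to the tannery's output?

MC = 165 - 84y + 9y^2; the shutdown threshold is min AVC = €18 (at y = 7).
At P = €330 ≥ min AVC, set P = MC on the rising branch: y = 11.
At P = €2 < min AVC = €18, price no longer covers variable cost at any output, so the firm shuts down: y = 0.

Output falls from 11 to 0 (the firm shuts down)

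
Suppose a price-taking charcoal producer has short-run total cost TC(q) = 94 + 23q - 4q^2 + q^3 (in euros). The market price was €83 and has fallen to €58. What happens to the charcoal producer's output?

Output falls from 6 to 5

MC = 23 - 8q + 3q^2; the shutdown threshold is min AVC = €19 (at q = 2).
With P = €83 above the shutdown price, P = MC gives q = 6.
At P = €58 ≥ min AVC, set P = MC: q = 5. The firm stays open but cuts output.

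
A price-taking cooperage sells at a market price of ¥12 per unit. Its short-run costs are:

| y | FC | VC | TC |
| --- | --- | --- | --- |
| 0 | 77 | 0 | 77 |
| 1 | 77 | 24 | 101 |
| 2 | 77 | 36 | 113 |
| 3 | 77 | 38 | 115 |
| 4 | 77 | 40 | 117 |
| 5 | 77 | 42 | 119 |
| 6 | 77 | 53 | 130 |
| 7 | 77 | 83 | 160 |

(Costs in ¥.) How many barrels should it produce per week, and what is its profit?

y = 6; profit = -¥58

Compute π = P·y − TC at each output: y=0: -77; y=1: -89; y=2: -89; y=3: -79; y=4: -69; y=5: -59; y=6: -58; y=7: -76.
Profit is maximized at y = 6. AVC there is 53/6 = ¥8.83 ≤ P, so producing beats shutting down (which would give -¥77).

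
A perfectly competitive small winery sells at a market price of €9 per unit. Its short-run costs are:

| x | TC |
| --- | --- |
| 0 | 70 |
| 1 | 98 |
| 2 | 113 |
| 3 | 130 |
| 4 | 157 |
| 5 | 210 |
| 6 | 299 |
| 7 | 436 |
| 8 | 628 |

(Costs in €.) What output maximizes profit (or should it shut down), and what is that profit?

x = 0 (shut down); profit = -€70

Profit at each row (π = 9x − TC): x=0: -70; x=1: -89; x=2: -95; x=3: -103; x=4: -121; x=5: -165; x=6: -245; x=7: -373; x=8: -556.
Profit is highest at x = 0. Equivalently, the lowest AVC in the table is 60/3 ≈ €20 at x = 3, and P = €9 falls below it — price never covers variable cost, so the firm shuts down and loses only its fixed cost.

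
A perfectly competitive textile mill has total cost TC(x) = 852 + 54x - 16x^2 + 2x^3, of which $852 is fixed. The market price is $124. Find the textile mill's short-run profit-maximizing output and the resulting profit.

Profit = -$264 at x = 7

AVC = 54 - 16x + 2x^2 has its minimum $22 at x = 4; price $124 clears that bar, so the firm operates.
MC = 54 - 32x + 6x^2. Setting P = MC and taking the root on the rising branch gives x* = 7.
TR = 124·7 = 868. TC = 852 + 280 = 1132. Profit = 868 − 1132 = -$264.
By producing, the firm covers all variable cost plus $588 of fixed cost; shutting down would lose the full $852.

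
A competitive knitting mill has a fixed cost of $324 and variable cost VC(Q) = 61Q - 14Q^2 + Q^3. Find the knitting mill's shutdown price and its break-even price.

Shutdown price = $12; break-even price = $52

Shutdown price = min AVC. AVC = 61 - 14Q + Q^2, with vertex at Q = 7 and minimum $12.
ATC = 324/Q + 61 - 14Q + Q^2. Setting dATC/dQ = −324/Q^2 − 14 + 2Q = 0 gives Q = 9 (since 2·9^3 − 14·9^2 = 324).
min ATC = 324/9 + 61 − 14·9 + 9^2 = $52. That is the break-even price.
For $12 ≤ P < $52 the firm produces at a loss; below $12 it shuts down.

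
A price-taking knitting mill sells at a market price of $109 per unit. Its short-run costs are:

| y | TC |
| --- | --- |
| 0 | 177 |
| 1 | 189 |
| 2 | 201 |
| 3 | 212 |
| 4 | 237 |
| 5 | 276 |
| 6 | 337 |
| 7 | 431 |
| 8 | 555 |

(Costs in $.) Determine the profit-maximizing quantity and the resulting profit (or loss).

Compute π = P·y − TC at each output: y=0: -177; y=1: -80; y=2: 17; y=3: 115; y=4: 199; y=5: 269; y=6: 317; y=7: 332; y=8: 317.
Profit is maximized at y = 7. AVC there is 254/7 = $36.29 ≤ P, so producing beats shutting down (which would give -$177).

y = 7; profit = $332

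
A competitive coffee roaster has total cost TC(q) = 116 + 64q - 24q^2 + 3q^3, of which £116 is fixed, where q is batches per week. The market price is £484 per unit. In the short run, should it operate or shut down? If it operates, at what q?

Strip out fixed cost: VC = 64q - 24q^2 + 3q^3. Then AVC = 64 - 24q + 3q^2 and MC = 64 - 48q + 9q^2.
The AVC parabola has its vertex at q = 24/6 = 4, where AVC = 64 - 24·4 + 3·4^2 = £16.
Since P = £484 ≥ min AVC = £16, price covers variable cost and the firm should produce.
Set P = MC: 484 = 64 - 48q + 9q^2 → -420 - 48q + 9q^2 = 0. The roots are q = -14/3 and q = 10; the profit-maximizing output is on the rising part of MC, so q* = 10.
Check: AVC at q = 10 is £124 ≤ P, so revenue covers variable cost.
Profit = P·q − TC = 484·10 − 1356 = £3484.

Produce at q = 10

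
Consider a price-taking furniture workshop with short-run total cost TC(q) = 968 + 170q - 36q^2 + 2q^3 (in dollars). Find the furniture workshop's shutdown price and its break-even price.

Shutdown price = min AVC. AVC = 170 - 36q + 2q^2, with vertex at q = 9 and minimum $8.
ATC = 968/q + 170 - 36q + 2q^2. Setting dATC/dq = −968/q^2 − 36 + 4q = 0 gives q = 11 (since 4·11^3 − 36·11^2 = 968).
min ATC = 968/11 + 170 − 36·11 + 2·11^2 = $104. That is the break-even price.
For $8 ≤ P < $104 the firm produces at a loss; below $8 it shuts down.

Shutdown price = $8; break-even price = $104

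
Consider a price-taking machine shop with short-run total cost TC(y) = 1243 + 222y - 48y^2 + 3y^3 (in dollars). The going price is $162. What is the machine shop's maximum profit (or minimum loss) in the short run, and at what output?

AVC = 222 - 48y + 3y^2; min AVC = $30 at y = 8. Since P = $162 ≥ min AVC, the firm produces.
With MC = 222 - 96y + 9y^2, P = MC on the upward-sloping part at y* = 10.
TR = 162·10 = 1620. TC = 1243 + 420 = 1663. Profit = 1620 − 1663 = -$43.
By producing, the firm covers all variable cost plus $1200 of fixed cost; shutting down would lose the full $1243.

Profit = -$43 at y = 10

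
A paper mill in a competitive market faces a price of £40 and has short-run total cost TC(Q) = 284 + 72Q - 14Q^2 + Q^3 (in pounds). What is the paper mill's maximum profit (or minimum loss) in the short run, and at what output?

Profit = -£156 at Q = 8

AVC = 72 - 14Q + Q^2; min AVC = £23 at Q = 7. Since P = £40 ≥ min AVC, the firm produces.
With MC = 72 - 28Q + 3Q^2, P = MC on the upward-sloping part at Q* = 8.
TR = 40·8 = 320. TC = 284 + 192 = 476. Profit = 320 − 476 = -£156.
By producing, the firm covers all variable cost plus £128 of fixed cost; shutting down would lose the full £284.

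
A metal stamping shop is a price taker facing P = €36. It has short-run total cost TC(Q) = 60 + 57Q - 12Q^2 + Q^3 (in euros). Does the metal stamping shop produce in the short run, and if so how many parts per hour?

From TC, MC = TC'(Q) = 57 - 24Q + 3Q^2 and AVC = VC/Q = 57 - 12Q + Q^2.
AVC hits its minimum where MC = AVC, at Q = 6, giving min AVC = 57 - 12·6 + 6^2 = €21.
P = €36 exceeds min AVC = €21, so the firm stays open.
P = MC gives 21 - 24Q + 3Q^2 = 0, with roots 1 and 7. Take the larger (rising MC): Q* = 7.
Check: AVC at Q = 7 is €22 ≤ P, so revenue covers variable cost.
Profit = P·Q − TC = 36·7 − 214 = €38.

Produce at Q = 7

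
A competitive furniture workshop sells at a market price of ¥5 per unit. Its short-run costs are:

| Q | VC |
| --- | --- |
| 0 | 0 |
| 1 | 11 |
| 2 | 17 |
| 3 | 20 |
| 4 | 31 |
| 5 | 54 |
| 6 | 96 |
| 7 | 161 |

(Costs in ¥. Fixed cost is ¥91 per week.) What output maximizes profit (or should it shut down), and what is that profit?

Q = 0 (shut down); profit = -¥91

Profit at each row (π = 5Q − TC): Q=0: -91; Q=1: -97; Q=2: -98; Q=3: -96; Q=4: -102; Q=5: -120; Q=6: -157; Q=7: -217.
Profit is highest at Q = 0. Equivalently, the lowest AVC in the table is 20/3 ≈ ¥6.67 at Q = 3, and P = ¥5 falls below it — price never covers variable cost, so the firm shuts down and loses only its fixed cost.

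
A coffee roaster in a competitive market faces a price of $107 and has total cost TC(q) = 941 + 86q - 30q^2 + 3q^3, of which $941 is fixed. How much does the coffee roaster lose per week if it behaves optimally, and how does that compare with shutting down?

AVC = 86 - 30q + 3q^2 has its minimum $11 at q = 5; price $107 clears that bar, so the firm operates.
With MC = 86 - 60q + 9q^2, P = MC on the upward-sloping part at q* = 7.
TR = 107·7 = 749. TC = 941 + 161 = 1102. Profit = 749 − 1102 = -$353.
By producing, the firm covers all variable cost plus $588 of fixed cost; shutting down would lose the full $941.

Profit = -$353 at q = 7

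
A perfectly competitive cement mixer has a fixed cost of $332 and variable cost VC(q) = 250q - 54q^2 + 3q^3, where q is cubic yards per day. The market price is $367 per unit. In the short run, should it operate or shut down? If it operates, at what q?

Strip out fixed cost: VC = 250q - 54q^2 + 3q^3. Then AVC = 250 - 54q + 3q^2 and MC = 250 - 108q + 9q^2.
AVC hits its minimum where MC = AVC, at q = 9, giving min AVC = 250 - 54·9 + 3·9^2 = $7.
Because $367 ≥ $7, revenue can cover variable cost; the firm operates.
Set P = MC: 367 = 250 - 108q + 9q^2 → -117 - 108q + 9q^2 = 0. The roots are q = -1 and q = 13; the profit-maximizing output is on the rising part of MC, so q* = 13.
Check: AVC at q = 13 is $55 ≤ P, so revenue covers variable cost.
Profit = P·q − TC = 367·13 − 1047 = $3724.

Produce at q = 13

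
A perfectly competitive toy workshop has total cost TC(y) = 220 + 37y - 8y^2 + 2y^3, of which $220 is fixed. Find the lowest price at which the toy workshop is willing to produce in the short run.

$29 per unit

The firm shuts down when price falls below the minimum of average variable cost. AVC = VC/y = 37 - 8y + 2y^2.
At the minimum of AVC, MC = AVC. MC = 37 - 16y + 6y^2; setting MC = AVC gives 4y^2 - 8y = 0, so y = 2. min AVC = 29.
So the shutdown price is $29.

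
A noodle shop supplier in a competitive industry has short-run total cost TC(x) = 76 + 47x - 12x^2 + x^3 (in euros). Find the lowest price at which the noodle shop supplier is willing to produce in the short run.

The shutdown price is the minimum of AVC. VC = 47x - 12x^2 + x^3, so AVC = 47 - 12x + x^2.
At the minimum of AVC, MC = AVC. MC = 47 - 24x + 3x^2; setting MC = AVC gives 2x^2 - 12x = 0, so x = 6. min AVC = 11.
The firm shuts down for any P below €11.

€11 per unit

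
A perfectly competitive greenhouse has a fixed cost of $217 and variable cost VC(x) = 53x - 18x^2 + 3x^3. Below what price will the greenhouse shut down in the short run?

$26 per unit

Short-run supply begins at min AVC. From VC = 53x - 18x^2 + 3x^3, AVC = 53 - 18x + 3x^2.
dAVC/dx = -18 + 6x = 0 gives x = 3. min AVC = 53 - 18·3 + 3·3^2 = 26.
The firm shuts down for any P below $26.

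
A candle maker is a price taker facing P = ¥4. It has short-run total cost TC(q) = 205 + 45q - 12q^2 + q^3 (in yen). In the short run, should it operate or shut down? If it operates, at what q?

Shut down

From TC, MC = TC'(q) = 45 - 24q + 3q^2 and AVC = VC/q = 45 - 12q + q^2.
AVC hits its minimum where MC = AVC, at q = 6, giving min AVC = 45 - 12·6 + 6^2 = ¥9.
P = ¥4 lies below min AVC = ¥9; no output level covers variable cost.
Shutting down limits the loss to fixed cost, ¥205.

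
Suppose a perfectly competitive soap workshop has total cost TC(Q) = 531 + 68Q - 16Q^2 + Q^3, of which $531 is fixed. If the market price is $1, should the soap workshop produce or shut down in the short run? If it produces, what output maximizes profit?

Variable cost is VC = 68Q - 16Q^2 + Q^3, so AVC = VC/Q = 68 - 16Q + Q^2 and MC = dTC/dQ = 68 - 32Q + 3Q^2.
AVC is minimized where dAVC/dQ = -16 + 2Q = 0, at Q = 8; min AVC = 68 - 16·8 + 8^2 = $4.
P = $1 lies below min AVC = $4; no output level covers variable cost.
The firm minimizes its loss by shutting down and losing only its fixed cost of $531.

Shut down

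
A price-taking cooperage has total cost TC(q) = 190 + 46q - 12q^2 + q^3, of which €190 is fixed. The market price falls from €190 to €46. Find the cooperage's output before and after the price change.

Output falls from 12 to 8

AVC = 46 - 12q + q^2, minimized at q = 6 where min AVC = €10. MC = 46 - 24q + 3q^2.
At P = €190 ≥ min AVC, set P = MC on the rising branch: q = 12.
At P = €46 ≥ min AVC, set P = MC: q = 8. The firm stays open but cuts output.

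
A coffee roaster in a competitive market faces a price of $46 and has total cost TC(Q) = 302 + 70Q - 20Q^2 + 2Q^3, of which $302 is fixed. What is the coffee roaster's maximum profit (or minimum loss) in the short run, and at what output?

Profit = -$158 at Q = 6

AVC = 70 - 20Q + 2Q^2 has its minimum $20 at Q = 5; price $46 clears that bar, so the firm operates.
With MC = 70 - 40Q + 6Q^2, P = MC on the upward-sloping part at Q* = 6.
TR = 46·6 = 276. TC = 302 + 132 = 434. Profit = 276 − 434 = -$158.
That loss of $158 beats the $302 the firm would lose by shutting down; producing recovers $144 of fixed cost.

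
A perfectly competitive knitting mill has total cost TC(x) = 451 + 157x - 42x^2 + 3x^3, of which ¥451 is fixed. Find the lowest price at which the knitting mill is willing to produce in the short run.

Short-run supply begins at min AVC. From VC = 157x - 42x^2 + 3x^3, AVC = 157 - 42x + 3x^2.
At the minimum of AVC, MC = AVC. MC = 157 - 84x + 9x^2; setting MC = AVC gives 6x^2 - 42x = 0, so x = 7. min AVC = 10.
For P < ¥10 the firm produces nothing.

¥10 per unit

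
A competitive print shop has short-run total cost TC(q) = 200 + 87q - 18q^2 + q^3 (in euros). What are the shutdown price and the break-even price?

AVC = 87 - 18q + q^2; minimized at q = 9, giving min AVC = €6. That is the shutdown price.
ATC = 200/q + 87 - 18q + q^2. Setting dATC/dq = −200/q^2 − 18 + 2q = 0 gives q = 10 (since 2·10^3 − 18·10^2 = 200).
min ATC = 200/10 + 87 − 18·10 + 10^2 = €27. That is the break-even price.
For €6 ≤ P < €27 the firm produces at a loss; below €6 it shuts down.

Shutdown price = €6; break-even price = €27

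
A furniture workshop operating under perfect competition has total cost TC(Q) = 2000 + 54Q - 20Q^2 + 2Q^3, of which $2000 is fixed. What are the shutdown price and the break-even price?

Shutdown price = min AVC. AVC = 54 - 20Q + 2Q^2, with vertex at Q = 5 and minimum $4.
ATC = 2000/Q + 54 - 20Q + 2Q^2. Setting dATC/dQ = −2000/Q^2 − 20 + 4Q = 0 gives Q = 10 (since 4·10^3 − 20·10^2 = 2000).
min ATC = 2000/10 + 54 − 20·10 + 2·10^2 = $254. That is the break-even price.
Between these two prices the firm operates at a loss; above $254 it earns a profit.

Shutdown price = $4; break-even price = $254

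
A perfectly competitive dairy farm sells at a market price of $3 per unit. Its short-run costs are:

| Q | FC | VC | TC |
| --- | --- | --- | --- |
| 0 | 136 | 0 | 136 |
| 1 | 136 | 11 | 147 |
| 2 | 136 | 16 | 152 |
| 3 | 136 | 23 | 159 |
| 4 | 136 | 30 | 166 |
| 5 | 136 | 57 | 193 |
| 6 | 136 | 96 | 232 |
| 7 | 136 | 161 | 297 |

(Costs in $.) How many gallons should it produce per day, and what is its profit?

Q = 0 (shut down); profit = -$136

Compute π = P·Q − TC at each output: Q=0: -136; Q=1: -144; Q=2: -146; Q=3: -150; Q=4: -154; Q=5: -178; Q=6: -214; Q=7: -276.
Profit is highest at Q = 0. Equivalently, the lowest AVC in the table is 30/4 ≈ $7.50 at Q = 4, and P = $3 falls below it — price never covers variable cost, so the firm shuts down and loses only its fixed cost.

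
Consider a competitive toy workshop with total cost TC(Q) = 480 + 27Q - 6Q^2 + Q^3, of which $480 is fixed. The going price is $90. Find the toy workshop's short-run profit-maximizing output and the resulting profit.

Profit = -$88 at Q = 7

AVC = 27 - 6Q + Q^2 has its minimum $18 at Q = 3; price $90 clears that bar, so the firm operates.
MC = 27 - 12Q + 3Q^2. Setting P = MC and taking the root on the rising branch gives Q* = 7.
TR = 90·7 = 630. TC = 480 + 238 = 718. Profit = 630 − 718 = -$88.
By producing, the firm covers all variable cost plus $392 of fixed cost; shutting down would lose the full $480.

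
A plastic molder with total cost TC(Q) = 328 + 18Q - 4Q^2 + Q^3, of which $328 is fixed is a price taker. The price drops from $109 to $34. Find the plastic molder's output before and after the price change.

AVC = 18 - 4Q + Q^2, minimized at Q = 2 where min AVC = $14. MC = 18 - 8Q + 3Q^2.
With P = $109 above the shutdown price, P = MC gives Q = 7.
At P = $34 ≥ min AVC, set P = MC: Q = 4. The firm stays open but cuts output.

Output falls from 7 to 4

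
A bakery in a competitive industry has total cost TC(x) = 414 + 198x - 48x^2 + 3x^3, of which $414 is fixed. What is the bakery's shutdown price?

Short-run supply begins at min AVC. From VC = 198x - 48x^2 + 3x^3, AVC = 198 - 48x + 3x^2.
dAVC/dx = -48 + 6x = 0 gives x = 8. min AVC = 198 - 48·8 + 3·8^2 = 6.
So the shutdown price is $6.

$6 per unit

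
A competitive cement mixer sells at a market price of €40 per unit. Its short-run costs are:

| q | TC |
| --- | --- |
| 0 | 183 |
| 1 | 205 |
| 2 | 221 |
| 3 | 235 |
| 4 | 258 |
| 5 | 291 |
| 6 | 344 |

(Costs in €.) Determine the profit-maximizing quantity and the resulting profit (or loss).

Profit at each row (π = 40q − TC): q=0: -183; q=1: -165; q=2: -141; q=3: -115; q=4: -98; q=5: -91; q=6: -104.
Profit is maximized at q = 5. AVC there is 108/5 = €21.60 ≤ P, so producing beats shutting down (which would give -€183).

q = 5; profit = -€91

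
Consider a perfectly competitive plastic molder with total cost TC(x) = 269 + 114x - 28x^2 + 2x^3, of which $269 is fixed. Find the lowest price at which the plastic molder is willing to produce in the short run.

$16 per unit

Short-run supply begins at min AVC. From VC = 114x - 28x^2 + 2x^3, AVC = 114 - 28x + 2x^2.
At the minimum of AVC, MC = AVC. MC = 114 - 56x + 6x^2; setting MC = AVC gives 4x^2 - 28x = 0, so x = 7. min AVC = 16.
For P < $16 the firm produces nothing.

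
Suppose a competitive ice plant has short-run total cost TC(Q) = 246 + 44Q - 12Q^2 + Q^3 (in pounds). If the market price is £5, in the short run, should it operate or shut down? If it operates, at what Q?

Shut down

Variable cost is VC = 44Q - 12Q^2 + Q^3, so AVC = VC/Q = 44 - 12Q + Q^2 and MC = dTC/dQ = 44 - 24Q + 3Q^2.
AVC is minimized where dAVC/dQ = -12 + 2Q = 0, at Q = 6; min AVC = 44 - 12·6 + 6^2 = £8.
With P < min AVC (£5 < £8), every unit sold adds to the loss.
Shutting down limits the loss to fixed cost, £246.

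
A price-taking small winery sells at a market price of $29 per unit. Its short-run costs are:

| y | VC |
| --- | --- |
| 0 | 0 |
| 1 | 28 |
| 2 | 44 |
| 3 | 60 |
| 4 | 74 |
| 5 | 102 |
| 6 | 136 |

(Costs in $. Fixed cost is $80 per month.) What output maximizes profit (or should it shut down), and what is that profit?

Tabulate TR − TC: y=0: -80; y=1: -79; y=2: -66; y=3: -53; y=4: -38; y=5: -37; y=6: -42.
Profit is maximized at y = 5. AVC there is 102/5 = $20.40 ≤ P, so producing beats shutting down (which would give -$80).

y = 5; profit = -$37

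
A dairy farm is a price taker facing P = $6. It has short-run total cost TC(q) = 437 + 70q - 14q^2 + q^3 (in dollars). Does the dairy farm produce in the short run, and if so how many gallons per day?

Shut down

Variable cost is VC = 70q - 14q^2 + q^3, so AVC = VC/q = 70 - 14q + q^2 and MC = dTC/dq = 70 - 28q + 3q^2.
AVC is minimized where dAVC/dq = -14 + 2q = 0, at q = 7; min AVC = 70 - 14·7 + 7^2 = $21.
Since P = $6 < min AVC = $21, price fails to cover variable cost at any output.
Best response: produce nothing and absorb the $437 fixed cost.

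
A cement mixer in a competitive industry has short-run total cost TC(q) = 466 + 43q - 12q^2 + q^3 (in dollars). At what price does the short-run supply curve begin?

Short-run supply begins at min AVC. From VC = 43q - 12q^2 + q^3, AVC = 43 - 12q + q^2.
At the minimum of AVC, MC = AVC. MC = 43 - 24q + 3q^2; setting MC = AVC gives 2q^2 - 12q = 0, so q = 6. min AVC = 7.
For P < $7 the firm produces nothing.

$7 per unit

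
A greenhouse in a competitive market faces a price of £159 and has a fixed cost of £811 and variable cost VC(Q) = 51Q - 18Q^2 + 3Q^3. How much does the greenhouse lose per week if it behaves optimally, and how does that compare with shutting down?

AVC = 51 - 18Q + 3Q^2; min AVC = £24 at Q = 3. Since P = £159 ≥ min AVC, the firm produces.
MC = 51 - 36Q + 9Q^2. Setting P = MC and taking the root on the rising branch gives Q* = 6.
TR = 159·6 = 954. TC = 811 + 306 = 1117. Profit = 954 − 1117 = -£163.
That loss of £163 beats the £811 the firm would lose by shutting down; producing recovers £648 of fixed cost.

Profit = -£163 at Q = 6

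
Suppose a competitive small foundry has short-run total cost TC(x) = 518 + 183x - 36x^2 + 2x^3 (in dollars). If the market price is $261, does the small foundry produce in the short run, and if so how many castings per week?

From TC, MC = TC'(x) = 183 - 72x + 6x^2 and AVC = VC/x = 183 - 36x + 2x^2.
The AVC parabola has its vertex at x = 36/4 = 9, where AVC = 183 - 36·9 + 2·9^2 = $21.
P = $261 exceeds min AVC = $21, so the firm stays open.
Solving P = MC: -78 - 72x + 6x^2 = 0 ⇒ x = -1 or 13. On the upward-sloping branch, x* = 13.
Check: AVC at x = 13 is $53 ≤ P, so revenue covers variable cost.
Profit = P·x − TC = 261·13 − 1207 = $2186.

Produce at x = 13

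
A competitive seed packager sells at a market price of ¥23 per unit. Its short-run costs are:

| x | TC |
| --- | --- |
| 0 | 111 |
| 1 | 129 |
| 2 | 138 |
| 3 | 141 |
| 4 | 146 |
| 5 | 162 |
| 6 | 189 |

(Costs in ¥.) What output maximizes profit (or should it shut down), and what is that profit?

Compute π = P·x − TC at each output: x=0: -111; x=1: -106; x=2: -92; x=3: -72; x=4: -54; x=5: -47; x=6: -51.
Profit is maximized at x = 5. AVC there is 51/5 = ¥10.20 ≤ P, so producing beats shutting down (which would give -¥111).

x = 5; profit = -¥47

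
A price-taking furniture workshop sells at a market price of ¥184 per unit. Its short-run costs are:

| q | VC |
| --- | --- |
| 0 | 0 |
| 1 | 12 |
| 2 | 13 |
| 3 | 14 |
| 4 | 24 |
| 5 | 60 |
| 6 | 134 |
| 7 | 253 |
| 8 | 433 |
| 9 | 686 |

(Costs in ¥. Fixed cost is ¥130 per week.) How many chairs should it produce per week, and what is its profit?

Tabulate TR − TC: q=0: -130; q=1: 42; q=2: 225; q=3: 408; q=4: 582; q=5: 730; q=6: 840; q=7: 905; q=8: 909; q=9: 840.
Profit is maximized at q = 8. AVC there is 433/8 = ¥54.12 ≤ P, so producing beats shutting down (which would give -¥130).

q = 8; profit = ¥909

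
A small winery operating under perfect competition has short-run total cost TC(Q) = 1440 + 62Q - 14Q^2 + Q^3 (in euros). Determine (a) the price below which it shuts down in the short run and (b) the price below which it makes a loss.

Shutdown price = €13; break-even price = €158

AVC = 62 - 14Q + Q^2; minimized at Q = 7, giving min AVC = €13. That is the shutdown price.
ATC = 1440/Q + 62 - 14Q + Q^2. Setting dATC/dQ = −1440/Q^2 − 14 + 2Q = 0 gives Q = 12 (since 2·12^3 − 14·12^2 = 1440).
min ATC = 1440/12 + 62 − 14·12 + 12^2 = €158. That is the break-even price.
For €13 ≤ P < €158 the firm produces at a loss; below €13 it shuts down.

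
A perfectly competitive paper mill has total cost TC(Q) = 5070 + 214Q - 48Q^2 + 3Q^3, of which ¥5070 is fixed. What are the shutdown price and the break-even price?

AVC = 214 - 48Q + 3Q^2; minimized at Q = 8, giving min AVC = ¥22. That is the shutdown price.
ATC = 5070/Q + 214 - 48Q + 3Q^2. Setting dATC/dQ = −5070/Q^2 − 48 + 6Q = 0 gives Q = 13 (since 6·13^3 − 48·13^2 = 5070).
min ATC = 5070/13 + 214 − 48·13 + 3·13^2 = ¥487. That is the break-even price.
For ¥22 ≤ P < ¥487 the firm produces at a loss; below ¥22 it shuts down.

Shutdown price = ¥22; break-even price = ¥487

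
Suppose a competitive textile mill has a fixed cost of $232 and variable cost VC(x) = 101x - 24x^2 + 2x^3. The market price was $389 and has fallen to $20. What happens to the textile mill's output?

Output falls from 12 to 0 (the firm shuts down)

MC = 101 - 48x + 6x^2; the shutdown threshold is min AVC = $29 (at x = 6).
With P = $389 above the shutdown price, P = MC gives x = 12.
At P = $20 < min AVC = $29, price no longer covers variable cost at any output, so the firm shuts down: x = 0.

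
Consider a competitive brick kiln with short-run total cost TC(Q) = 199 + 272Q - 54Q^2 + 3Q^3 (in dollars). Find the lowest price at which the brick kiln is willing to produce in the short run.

$29 per unit

Short-run supply begins at min AVC. From VC = 272Q - 54Q^2 + 3Q^3, AVC = 272 - 54Q + 3Q^2.
dAVC/dQ = -54 + 6Q = 0 gives Q = 9. min AVC = 272 - 54·9 + 3·9^2 = 29.
For P < $29 the firm produces nothing.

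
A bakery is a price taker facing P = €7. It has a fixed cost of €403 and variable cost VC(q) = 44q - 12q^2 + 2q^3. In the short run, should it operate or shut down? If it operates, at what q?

Shut down

Variable cost is VC = 44q - 12q^2 + 2q^3, so AVC = VC/q = 44 - 12q + 2q^2 and MC = dTC/dq = 44 - 24q + 6q^2.
The AVC parabola has its vertex at q = 12/4 = 3, where AVC = 44 - 12·3 + 2·3^2 = €26.
Since P = €7 < min AVC = €26, price fails to cover variable cost at any output.
The firm minimizes its loss by shutting down and losing only its fixed cost of €403.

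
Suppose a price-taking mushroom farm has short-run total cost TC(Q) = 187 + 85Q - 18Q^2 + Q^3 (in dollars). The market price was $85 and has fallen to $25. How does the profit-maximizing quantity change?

MC = 85 - 36Q + 3Q^2; the shutdown threshold is min AVC = $4 (at Q = 9).
With P = $85 above the shutdown price, P = MC gives Q = 12.
At P = $25 ≥ min AVC, set P = MC: Q = 10. The firm stays open but cuts output.

Output falls from 12 to 10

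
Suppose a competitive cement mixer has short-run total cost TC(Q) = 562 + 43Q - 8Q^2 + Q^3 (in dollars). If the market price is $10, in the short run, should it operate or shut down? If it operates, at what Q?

Variable cost is VC = 43Q - 8Q^2 + Q^3, so AVC = VC/Q = 43 - 8Q + Q^2 and MC = dTC/dQ = 43 - 16Q + 3Q^2.
AVC hits its minimum where MC = AVC, at Q = 4, giving min AVC = 43 - 8·4 + 4^2 = $27.
With P < min AVC ($10 < $27), every unit sold adds to the loss.
The firm minimizes its loss by shutting down and losing only its fixed cost of $562.

Shut down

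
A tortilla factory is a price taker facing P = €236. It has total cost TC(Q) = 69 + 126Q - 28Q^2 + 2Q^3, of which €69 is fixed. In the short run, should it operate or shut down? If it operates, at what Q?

Variable cost is VC = 126Q - 28Q^2 + 2Q^3, so AVC = VC/Q = 126 - 28Q + 2Q^2 and MC = dTC/dQ = 126 - 56Q + 6Q^2.
AVC is minimized where dAVC/dQ = -28 + 4Q = 0, at Q = 7; min AVC = 126 - 28·7 + 2·7^2 = €28.
Because €236 ≥ €28, revenue can cover variable cost; the firm operates.
P = MC gives -110 - 56Q + 6Q^2 = 0, with roots -5/3 and 11. Take the larger (rising MC): Q* = 11.
Check: AVC at Q = 11 is €60 ≤ P, so revenue covers variable cost.
Profit = P·Q − TC = 236·11 − 729 = €1867.

Produce at Q = 11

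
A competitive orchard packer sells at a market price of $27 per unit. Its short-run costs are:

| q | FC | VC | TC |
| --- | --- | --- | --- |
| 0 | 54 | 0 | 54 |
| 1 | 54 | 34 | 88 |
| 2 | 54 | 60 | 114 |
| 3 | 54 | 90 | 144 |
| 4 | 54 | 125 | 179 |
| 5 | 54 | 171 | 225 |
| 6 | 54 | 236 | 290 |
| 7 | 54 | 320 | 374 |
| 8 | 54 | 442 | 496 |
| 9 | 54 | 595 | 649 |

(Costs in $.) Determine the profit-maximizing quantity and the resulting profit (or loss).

Compute π = P·q − TC at each output: q=0: -54; q=1: -61; q=2: -60; q=3: -63; q=4: -71; q=5: -90; q=6: -128; q=7: -185; q=8: -280; q=9: -406.
Profit is highest at q = 0. Equivalently, the lowest AVC in the table is 60/2 ≈ $30 at q = 2, and P = $27 falls below it — price never covers variable cost, so the firm shuts down and loses only its fixed cost.

q = 0 (shut down); profit = -$54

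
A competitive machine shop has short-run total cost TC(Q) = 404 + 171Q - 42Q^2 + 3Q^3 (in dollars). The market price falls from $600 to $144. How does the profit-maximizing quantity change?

Output falls from 13 to 9

AVC = 171 - 42Q + 3Q^2, minimized at Q = 7 where min AVC = $24. MC = 171 - 84Q + 9Q^2.
With P = $600 above the shutdown price, P = MC gives Q = 13.
At P = $144 ≥ min AVC, set P = MC: Q = 9. The firm stays open but cuts output.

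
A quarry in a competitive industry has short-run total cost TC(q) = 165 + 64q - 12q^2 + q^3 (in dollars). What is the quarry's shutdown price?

The firm shuts down when price falls below the minimum of average variable cost. AVC = VC/q = 64 - 12q + q^2.
dAVC/dq = -12 + 2q = 0 gives q = 6. min AVC = 64 - 12·6 + 6^2 = 28.
The firm shuts down for any P below $28.

$28 per unit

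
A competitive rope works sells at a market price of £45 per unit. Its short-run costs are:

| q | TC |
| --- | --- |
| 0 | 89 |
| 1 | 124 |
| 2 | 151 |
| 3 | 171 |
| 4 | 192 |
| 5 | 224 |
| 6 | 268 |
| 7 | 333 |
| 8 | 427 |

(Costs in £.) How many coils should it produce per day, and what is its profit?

q = 6; profit = £2

Tabulate TR − TC: q=0: -89; q=1: -79; q=2: -61; q=3: -36; q=4: -12; q=5: 1; q=6: 2; q=7: -18; q=8: -67.
Profit is maximized at q = 6. AVC there is 179/6 = £29.83 ≤ P, so producing beats shutting down (which would give -£89).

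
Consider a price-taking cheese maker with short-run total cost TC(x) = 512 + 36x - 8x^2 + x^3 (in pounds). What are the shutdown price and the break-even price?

Shutdown price = £20; break-even price = £100

AVC = 36 - 8x + x^2; minimized at x = 4, giving min AVC = £20. That is the shutdown price.
ATC = 512/x + 36 - 8x + x^2. Setting dATC/dx = −512/x^2 − 8 + 2x = 0 gives x = 8 (since 2·8^3 − 8·8^2 = 512).
min ATC = 512/8 + 36 − 8·8 + 8^2 = £100. That is the break-even price.
Between these two prices the firm operates at a loss; above £100 it earns a profit.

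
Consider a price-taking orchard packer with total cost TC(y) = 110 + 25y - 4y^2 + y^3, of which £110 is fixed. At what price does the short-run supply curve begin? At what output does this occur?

£21 per unit, at y = 2

Short-run supply begins at min AVC. From VC = 25y - 4y^2 + y^3, AVC = 25 - 4y + y^2.
At the minimum of AVC, MC = AVC. MC = 25 - 8y + 3y^2; setting MC = AVC gives 2y^2 - 4y = 0, so y = 2. min AVC = 21.
The firm shuts down for any P below £21.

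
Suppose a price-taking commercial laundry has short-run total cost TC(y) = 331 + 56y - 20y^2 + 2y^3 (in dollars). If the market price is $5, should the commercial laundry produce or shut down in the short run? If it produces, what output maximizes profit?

Shut down

From TC, MC = TC'(y) = 56 - 40y + 6y^2 and AVC = VC/y = 56 - 20y + 2y^2.
AVC hits its minimum where MC = AVC, at y = 5, giving min AVC = 56 - 20·5 + 2·5^2 = $6.
With P < min AVC ($5 < $6), every unit sold adds to the loss.
Shutting down limits the loss to fixed cost, $331.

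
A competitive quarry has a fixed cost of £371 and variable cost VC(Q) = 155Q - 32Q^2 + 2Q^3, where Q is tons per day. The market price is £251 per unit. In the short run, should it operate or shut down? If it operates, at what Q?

Produce at Q = 12

Variable cost is VC = 155Q - 32Q^2 + 2Q^3, so AVC = VC/Q = 155 - 32Q + 2Q^2 and MC = dTC/dQ = 155 - 64Q + 6Q^2.
AVC hits its minimum where MC = AVC, at Q = 8, giving min AVC = 155 - 32·8 + 2·8^2 = £27.
Because £251 ≥ £27, revenue can cover variable cost; the firm operates.
Solving P = MC: -96 - 64Q + 6Q^2 = 0 ⇒ Q = -4/3 or 12. On the upward-sloping branch, Q* = 12.
Check: AVC at Q = 12 is £59 ≤ P, so revenue covers variable cost.
Profit = P·Q − TC = 251·12 − 1079 = £1933.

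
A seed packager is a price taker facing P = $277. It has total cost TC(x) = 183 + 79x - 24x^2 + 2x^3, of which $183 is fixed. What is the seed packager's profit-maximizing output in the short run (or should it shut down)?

Produce at x = 11

Strip out fixed cost: VC = 79x - 24x^2 + 2x^3. Then AVC = 79 - 24x + 2x^2 and MC = 79 - 48x + 6x^2.
AVC hits its minimum where MC = AVC, at x = 6, giving min AVC = 79 - 24·6 + 2·6^2 = $7.
P = $277 exceeds min AVC = $7, so the firm stays open.
P = MC gives -198 - 48x + 6x^2 = 0, with roots -3 and 11. Take the larger (rising MC): x* = 11.
Check: AVC at x = 11 is $57 ≤ P, so revenue covers variable cost.
Profit = P·x − TC = 277·11 − 810 = $2237.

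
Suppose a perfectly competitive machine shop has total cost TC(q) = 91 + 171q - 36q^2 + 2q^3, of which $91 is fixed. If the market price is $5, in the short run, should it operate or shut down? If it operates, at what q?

Variable cost is VC = 171q - 36q^2 + 2q^3, so AVC = VC/q = 171 - 36q + 2q^2 and MC = dTC/dq = 171 - 72q + 6q^2.
AVC is minimized where dAVC/dq = -36 + 4q = 0, at q = 9; min AVC = 171 - 36·9 + 2·9^2 = $9.
With P < min AVC ($5 < $9), every unit sold adds to the loss.
Best response: produce nothing and absorb the $91 fixed cost.

Shut down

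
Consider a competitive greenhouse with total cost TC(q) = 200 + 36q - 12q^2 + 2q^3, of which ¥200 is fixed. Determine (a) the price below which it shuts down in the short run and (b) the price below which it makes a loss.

Shutdown price = ¥18; break-even price = ¥66

AVC = 36 - 12q + 2q^2; minimized at q = 3, giving min AVC = ¥18. That is the shutdown price.
ATC = 200/q + 36 - 12q + 2q^2. Setting dATC/dq = −200/q^2 − 12 + 4q = 0 gives q = 5 (since 4·5^3 − 12·5^2 = 200).
min ATC = 200/5 + 36 − 12·5 + 2·5^2 = ¥66. That is the break-even price.
Between these two prices the firm operates at a loss; above ¥66 it earns a profit.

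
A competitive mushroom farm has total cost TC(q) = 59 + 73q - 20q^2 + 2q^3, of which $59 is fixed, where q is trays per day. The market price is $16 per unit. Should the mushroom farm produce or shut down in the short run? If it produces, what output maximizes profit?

Shut down

Strip out fixed cost: VC = 73q - 20q^2 + 2q^3. Then AVC = 73 - 20q + 2q^2 and MC = 73 - 40q + 6q^2.
The AVC parabola has its vertex at q = 20/4 = 5, where AVC = 73 - 20·5 + 2·5^2 = $23.
P = $16 lies below min AVC = $23; no output level covers variable cost.
Best response: produce nothing and absorb the $59 fixed cost.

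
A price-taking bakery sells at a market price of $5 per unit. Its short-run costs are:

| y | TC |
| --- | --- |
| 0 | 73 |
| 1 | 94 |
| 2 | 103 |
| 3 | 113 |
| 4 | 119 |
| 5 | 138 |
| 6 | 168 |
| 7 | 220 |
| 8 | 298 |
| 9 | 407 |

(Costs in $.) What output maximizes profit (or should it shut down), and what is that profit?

Tabulate TR − TC: y=0: -73; y=1: -89; y=2: -93; y=3: -98; y=4: -99; y=5: -113; y=6: -138; y=7: -185; y=8: -258; y=9: -362.
Profit is highest at y = 0. Equivalently, the lowest AVC in the table is 46/4 ≈ $11.50 at y = 4, and P = $5 falls below it — price never covers variable cost, so the firm shuts down and loses only its fixed cost.

y = 0 (shut down); profit = -$73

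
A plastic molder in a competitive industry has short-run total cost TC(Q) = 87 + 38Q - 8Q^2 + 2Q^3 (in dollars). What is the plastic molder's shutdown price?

Short-run supply begins at min AVC. From VC = 38Q - 8Q^2 + 2Q^3, AVC = 38 - 8Q + 2Q^2.
At the minimum of AVC, MC = AVC. MC = 38 - 16Q + 6Q^2; setting MC = AVC gives 4Q^2 - 8Q = 0, so Q = 2. min AVC = 30.
The firm shuts down for any P below $30.

$30 per unit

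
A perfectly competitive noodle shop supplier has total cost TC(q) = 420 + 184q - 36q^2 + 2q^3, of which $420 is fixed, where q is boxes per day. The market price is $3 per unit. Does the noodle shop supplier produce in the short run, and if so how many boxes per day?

Strip out fixed cost: VC = 184q - 36q^2 + 2q^3. Then AVC = 184 - 36q + 2q^2 and MC = 184 - 72q + 6q^2.
AVC is minimized where dAVC/dq = -36 + 4q = 0, at q = 9; min AVC = 184 - 36·9 + 2·9^2 = $22.
P = $3 lies below min AVC = $22; no output level covers variable cost.
Best response: produce nothing and absorb the $420 fixed cost.

Shut down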